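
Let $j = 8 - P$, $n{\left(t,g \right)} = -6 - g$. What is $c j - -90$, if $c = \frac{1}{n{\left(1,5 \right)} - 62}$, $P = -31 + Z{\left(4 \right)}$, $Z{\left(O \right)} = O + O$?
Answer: $\frac{6539}{73} \approx 89.575$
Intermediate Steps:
$Z{\left(O \right)} = 2 O$
$P = -23$ ($P = -31 + 2 \cdot 4 = -31 + 8 = -23$)
$c = - \frac{1}{73}$ ($c = \frac{1}{\left(-6 - 5\right) - 62} = \frac{1}{-11 - 62} = \frac{1}{-73} = - \frac{1}{73} \approx -0.013699$)
$j = 31$ ($j = 8 - -23 = 8 + 23 = 31$)
$c j - -90 = \left(- \frac{1}{73}\right) 31 - -90 = - \frac{31}{73} + 90 = \frac{6539}{73}$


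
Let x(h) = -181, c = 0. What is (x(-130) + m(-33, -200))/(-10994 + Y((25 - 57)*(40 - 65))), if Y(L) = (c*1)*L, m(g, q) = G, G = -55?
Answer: 118/5497 ≈ 0.021466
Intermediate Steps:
m(g, q) = -55
Y(L) = 0 (Y(L) = (0*1)*L = 0*L = 0)
(x(-130) + m(-33, -200))/(-10994 + Y((25 - 57)*(40 - 65))) = (-181 - 55)/(-10994 + 0) = -236/(-10994) = -236*(-1/10994) = 118/5497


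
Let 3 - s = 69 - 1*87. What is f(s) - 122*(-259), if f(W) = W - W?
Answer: 31598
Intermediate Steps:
s = 21 (s = 3 - (69 - 1*87) = 3 - (69 - 87) = 3 - 1*(-18) = 3 + 18 = 21)
f(W) = 0
f(s) - 122*(-259) = 0 - 122*(-259) = 0 - 1*(-31598) = 0 + 31598 = 31598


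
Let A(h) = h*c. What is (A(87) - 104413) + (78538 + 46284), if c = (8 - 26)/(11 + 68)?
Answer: 1610745/79 ≈ 20389.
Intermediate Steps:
c = -18/79 ≈ -0.22785
A(h) = -18*h/79 (A(h) = h*(-18/79) = -18*h/79)
(A(87) - 104413) + (78538 + 46284) = (-18/79*87 - 104413) + (78538 + 46284) = (-1566/79 - 104413) + 124822 = -8250193/79 + 124822 = 1610745/79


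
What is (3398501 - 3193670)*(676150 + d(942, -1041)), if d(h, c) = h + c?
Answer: 138476202381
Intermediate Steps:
d(h, c) = c + h
(3398501 - 3193670)*(676150 + d(942, -1041)) = (3398501 - 3193670)*(676150 + (-1041 + 942)) = 204831*(676150 - 99) = 204831*676051 = 138476202381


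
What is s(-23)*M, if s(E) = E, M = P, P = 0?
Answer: 0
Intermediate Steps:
M = 0
s(-23)*M = -23*0 = 0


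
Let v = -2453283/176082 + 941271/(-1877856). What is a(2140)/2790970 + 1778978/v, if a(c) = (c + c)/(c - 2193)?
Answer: -483399680257304653148532/3922097629177151515 ≈ -1.2325e+5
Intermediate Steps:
a(c) = 2*c/(-2193 + c) (a(c) = (2*c)/(-2193 + c) = 2*c/(-2193 + c))
v = -265147393415/18369813344 (v = -2453283*1/176082 + 941271*(-1/1877856) = -817761/58694 - 313757/625952 = -265147393415/18369813344 ≈ -14.434)
a(2140)/2790970 + 1778978/v = (2*2140/(-2193 + 2140))/2790970 + 1778978/(-265147393415/18369813344) = (2*2140/(-53))*(1/2790970) + 1778978*(-18369813344/265147393415) = (2*2140*(-1/53))*(1/2790970) - 32679493803082432/265147393415 = -4280/53*1/2790970 - 32679493803082432/265147393415 = -428/14792141 - 32679493803082432/265147393415 = -483399680257304653148532/3922097629177151515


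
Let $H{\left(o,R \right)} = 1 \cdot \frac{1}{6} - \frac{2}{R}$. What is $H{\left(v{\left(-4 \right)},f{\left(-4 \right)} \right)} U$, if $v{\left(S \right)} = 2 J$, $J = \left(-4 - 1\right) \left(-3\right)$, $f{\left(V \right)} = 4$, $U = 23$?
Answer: $- \frac{23}{3} \approx -7.6667$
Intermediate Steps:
$J = 15$ ($J = \left(-5\right) \left(-3\right) = 15$)
$v{\left(S \right)} = 30$ ($v{\left(S \right)} = 2 \cdot 15 = 30$)
$H{\left(o,R \right)} = \frac{1}{6} - \frac{2}{R}$ ($H{\left(o,R \right)} = 1 \cdot \frac{1}{6} - \frac{2}{R} = \frac{1}{6} - \frac{2}{R}$)
$H{\left(v{\left(-4 \right)},f{\left(-4 \right)} \right)} U = \frac{-12 + 4}{6 \cdot 4} \cdot 23 = \frac{1}{6} \cdot \frac{1}{4} \left(-8\right) 23 = \left(- \frac{1}{3}\right) 23 = - \frac{23}{3}$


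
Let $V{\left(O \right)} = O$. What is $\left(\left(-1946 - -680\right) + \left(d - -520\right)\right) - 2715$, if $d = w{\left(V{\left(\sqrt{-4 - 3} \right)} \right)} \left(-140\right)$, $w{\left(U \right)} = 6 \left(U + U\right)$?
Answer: $-3461 - 1680 i \sqrt{7} \approx -3461.0 - 4444.9 i$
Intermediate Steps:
$w{\left(U \right)} = 12 U$ ($w{\left(U \right)} = 6 \cdot 2 U = 12 U$)
$d = - 1680 i \sqrt{7}$ ($d = 12 \sqrt{-4 - 3} \left(-140\right) = 12 \sqrt{-7} \left(-140\right) = 12 i \sqrt{7} \left(-140\right) = - 1680 i \sqrt{7} \approx - 4444.9 i$)
$\left(\left(-1946 - -680\right) + \left(d - -520\right)\right) - 2715 = \left(\left(-1946 - -680\right) - \left(-520 + 1680 i \sqrt{7}\right)\right) - 2715 = \left(\left(-1946 + 680\right) + \left(- 1680 i \sqrt{7} + 520\right)\right) - 2715 = \left(-1266 + \left(520 - 1680 i \sqrt{7}\right)\right) - 2715 = \left(-746 - 1680 i \sqrt{7}\right) - 2715 = -3461 - 1680 i \sqrt{7}$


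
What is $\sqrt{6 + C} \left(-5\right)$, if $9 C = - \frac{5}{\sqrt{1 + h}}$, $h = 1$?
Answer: $- \frac{5 \sqrt{216 - 10 \sqrt{2}}}{6} \approx -11.84$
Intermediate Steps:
$C = - \frac{5 \sqrt{2}}{18}$ ($C = \frac{\left(-5\right) \frac{1}{\sqrt{1 + 1}}}{9} = \frac{\left(-5\right) \frac{1}{\sqrt{2}}}{9} = \frac{\left(-5\right) \frac{\sqrt{2}}{2}}{9} = \frac{\left(- \frac{5}{2}\right) \sqrt{2}}{9} = - \frac{5 \sqrt{2}}{18} \approx -0.39284$)
$\sqrt{6 + C} \left(-5\right) = \sqrt{6 - \frac{5 \sqrt{2}}{18}} \left(-5\right) = - 5 \sqrt{6 - \frac{5 \sqrt{2}}{18}}$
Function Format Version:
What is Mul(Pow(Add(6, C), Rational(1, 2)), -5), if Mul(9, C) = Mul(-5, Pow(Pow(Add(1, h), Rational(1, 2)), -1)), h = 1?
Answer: Mul(Rational(-5, 6), Pow(Add(216, Mul(-10, Pow(2, Rational(1, 2)))), Rational(1, 2))) ≈ -11.840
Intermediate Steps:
C = Mul(Rational(-5, 18), Pow(2, Rational(1, 2))) (C = Mul(Rational(1, 9), Mul(-5, Pow(Pow(Add(1, 1), Rational(1, 2)), -1))) = Mul(Rational(1, 9), Mul(-5, Pow(Pow(2, Rational(1, 2)), -1))) = Mul(Rational(1, 9), Mul(-5, Mul(Rational(1, 2), Pow(2, Rational(1, 2))))) = Mul(Rational(1, 9), Mul(Rational(-5, 2), Pow(2, Rational(1, 2)))) = Mul(Rational(-5, 18), Pow(2, Rational(1, 2))) ≈ -0.39284)
Mul(Pow(Add(6, C), Rational(1, 2)), -5) = Mul(Pow(Add(6, Mul(Rational(-5, 18), Pow(2, Rational(1, 2)))), Rational(1, 2)), -5) = Mul(-5, Pow(Add(6, Mul(Rational(-5, 18), Pow(2, Rational(1, 2)))), Rational(1, 2)))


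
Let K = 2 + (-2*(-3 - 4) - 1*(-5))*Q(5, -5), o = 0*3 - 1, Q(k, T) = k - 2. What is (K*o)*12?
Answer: -708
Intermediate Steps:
Q(k, T) = -2 + k
o = -1 (o = 0 - 1 = -1)
K = 59 (K = 2 + (-2*(-3 - 4) - 1*(-5))*(-2 + 5) = 2 + (-2*(-7) + 5)*3 = 2 + (14 + 5)*3 = 2 + 19*3 = 2 + 57 = 59)
(K*o)*12 = (59*(-1))*12 = -59*12 = -708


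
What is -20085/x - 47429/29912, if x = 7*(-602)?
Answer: 200458357/63024584 ≈ 3.1806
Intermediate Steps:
x = -4214
-20085/x - 47429/29912 = -20085/(-4214) - 47429/29912 = -20085*(-1/4214) - 47429*1/29912 = 20085/4214 - 47429/29912 = 200458357/63024584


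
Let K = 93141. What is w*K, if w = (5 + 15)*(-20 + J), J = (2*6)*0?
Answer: -37256400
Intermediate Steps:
J = 0 (J = 12*0 = 0)
w = -400 (w = (5 + 15)*(-20 + 0) = 20*(-20) = -400)
w*K = -400*93141 = -37256400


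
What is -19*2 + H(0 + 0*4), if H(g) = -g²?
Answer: -38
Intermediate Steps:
-19*2 + H(0 + 0*4) = -19*2 - (0 + 0*4)² = -38 - (0 + 0)² = -38 - 1*0² = -38 - 1*0 = -38 + 0 = -38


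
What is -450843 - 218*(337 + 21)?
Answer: -528887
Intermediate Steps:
-450843 - 218*(337 + 21) = -450843 - 218*358 = -450843 - 78044 = -528887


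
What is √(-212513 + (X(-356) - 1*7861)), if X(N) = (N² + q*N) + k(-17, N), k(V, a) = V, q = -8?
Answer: I*√90807 ≈ 301.34*I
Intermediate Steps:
X(N) = -17 + N² - 8*N (X(N) = (N² - 8*N) - 17 = -17 + N² - 8*N)
√(-212513 + (X(-356) - 1*7861)) = √(-212513 + ((-17 + (-356)² - 8*(-356)) - 1*7861)) = √(-212513 + ((-17 + 126736 + 2848) - 7861)) = √(-212513 + (129567 - 7861)) = √(-212513 + 121706) = √(-90807) = I*√90807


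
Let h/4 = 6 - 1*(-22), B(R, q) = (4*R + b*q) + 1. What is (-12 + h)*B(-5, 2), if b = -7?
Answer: -3300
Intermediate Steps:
B(R, q) = 1 - 7*q + 4*R (B(R, q) = (4*R - 7*q) + 1 = (-7*q + 4*R) + 1 = 1 - 7*q + 4*R)
h = 112 (h = 4*(6 - 1*(-22)) = 4*(6 + 22) = 4*28 = 112)
(-12 + h)*B(-5, 2) = (-12 + 112)*(1 - 7*2 + 4*(-5)) = 100*(1 - 14 - 20) = 100*(-33) = -3300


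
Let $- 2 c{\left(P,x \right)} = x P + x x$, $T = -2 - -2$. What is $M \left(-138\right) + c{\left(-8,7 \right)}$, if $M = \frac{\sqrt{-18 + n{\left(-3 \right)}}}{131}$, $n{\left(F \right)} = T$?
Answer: $\frac{7}{2} - \frac{414 i \sqrt{2}}{131} \approx 3.5 - 4.4693 i$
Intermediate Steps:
$T = 0$ ($T = -2 + 2 = 0$)
$c{\left(P,x \right)} = - \frac{x^{2}}{2} - \frac{P x}{2}$ ($c{\left(P,x \right)} = - \frac{x P + x x}{2} = - \frac{P x + x^{2}}{2} = - \frac{x^{2} + P x}{2} = - \frac{x^{2}}{2} - \frac{P x}{2}$)
$n{\left(F \right)} = 0$
$M = \frac{3 i \sqrt{2}}{131}$ ($M = \frac{\sqrt{-18 + 0}}{131} = \sqrt{-18} \cdot \frac{1}{131} = 3 i \sqrt{2} \cdot \frac{1}{131} = \frac{3 i \sqrt{2}}{131} \approx 0.032387 i$)
$M \left(-138\right) + c{\left(-8,7 \right)} = \frac{3 i \sqrt{2}}{131} \left(-138\right) - \frac{7 \left(-8 + 7\right)}{2} = - \frac{414 i \sqrt{2}}{131} - \frac{7}{2} \left(-1\right) = - \frac{414 i \sqrt{2}}{131} + \frac{7}{2} = \frac{7}{2} - \frac{414 i \sqrt{2}}{131}$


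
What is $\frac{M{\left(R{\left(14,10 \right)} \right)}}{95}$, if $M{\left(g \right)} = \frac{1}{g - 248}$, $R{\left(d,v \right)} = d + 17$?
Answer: $- \frac{1}{20615} \approx -4.8508 \cdot 10^{-5}$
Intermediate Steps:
$R{\left(d,v \right)} = 17 + d$
$M{\left(g \right)} = \frac{1}{-248 + g}$
$\frac{M{\left(R{\left(14,10 \right)} \right)}}{95} = \frac{1}{\left(-248 + \left(17 + 14\right)\right) 95} = \frac{1}{-248 + 31} \cdot \frac{1}{95} = \frac{1}{-217} \cdot \frac{1}{95} = \left(- \frac{1}{217}\right) \frac{1}{95} = - \frac{1}{20615}$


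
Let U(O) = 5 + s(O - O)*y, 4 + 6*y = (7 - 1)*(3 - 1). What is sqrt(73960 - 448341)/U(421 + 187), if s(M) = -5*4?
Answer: -3*I*sqrt(374381)/65 ≈ -28.24*I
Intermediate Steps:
s(M) = -20
y = 4/3 (y = -2/3 + ((7 - 1)*(3 - 1))/6 = -2/3 + (6*2)/6 = -2/3 + (1/6)*12 = -2/3 + 2 = 4/3 ≈ 1.3333)
U(O) = -65/3 (U(O) = 5 - 20*4/3 = 5 - 80/3 = -65/3)
sqrt(73960 - 448341)/U(421 + 187) = sqrt(73960 - 448341)/(-65/3) = sqrt(-374381)*(-3/65) = (I*sqrt(374381))*(-3/65) = -3*I*sqrt(374381)/65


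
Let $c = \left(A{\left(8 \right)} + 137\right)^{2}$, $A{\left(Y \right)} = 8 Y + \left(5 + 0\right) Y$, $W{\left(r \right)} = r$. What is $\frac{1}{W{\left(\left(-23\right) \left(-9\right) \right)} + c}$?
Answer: $\frac{1}{58288} \approx 1.7156 \cdot 10^{-5}$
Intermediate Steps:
$A{\left(Y \right)} = 13 Y$ ($A{\left(Y \right)} = 8 Y + 5 Y = 13 Y$)
$c = 58081$ ($c = \left(13 \cdot 8 + 137\right)^{2} = \left(104 + 137\right)^{2} = 241^{2} = 58081$)
$\frac{1}{W{\left(\left(-23\right) \left(-9\right) \right)} + c} = \frac{1}{\left(-23\right) \left(-9\right) + 58081} = \frac{1}{207 + 58081} = \frac{1}{58288}$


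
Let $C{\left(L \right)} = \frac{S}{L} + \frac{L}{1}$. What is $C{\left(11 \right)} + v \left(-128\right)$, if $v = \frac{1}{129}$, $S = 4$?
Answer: $\frac{14717}{1419} \approx 10.371$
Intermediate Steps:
$v = \frac{1}{129} \approx 0.0077519$
$C{\left(L \right)} = L + \frac{4}{L}$ ($C{\left(L \right)} = \frac{4}{L} + \frac{L}{1} = \frac{4}{L} + L 1 = \frac{4}{L} + L = L + \frac{4}{L}$)
$C{\left(11 \right)} + v \left(-128\right) = \left(11 + \frac{4}{11}\right) + \frac{1}{129} \left(-128\right) = \left(11 + 4 \cdot \frac{1}{11}\right) - \frac{128}{129} = \left(11 + \frac{4}{11}\right) - \frac{128}{129} = \frac{125}{11} - \frac{128}{129} = \frac{14717}{1419}$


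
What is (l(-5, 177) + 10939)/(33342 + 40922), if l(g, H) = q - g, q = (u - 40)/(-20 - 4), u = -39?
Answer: 262735/1782336 ≈ 0.14741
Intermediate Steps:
q = 79/24 (q = (-39 - 40)/(-20 - 4) = -79/(-24) = -79*(-1/24) = 79/24 ≈ 3.2917)
l(g, H) = 79/24 - g
(l(-5, 177) + 10939)/(33342 + 40922) = ((79/24 - 1*(-5)) + 10939)/(33342 + 40922) = ((79/24 + 5) + 10939)/74264 = (199/24 + 10939)*(1/74264) = (262735/24)*(1/74264) = 262735/1782336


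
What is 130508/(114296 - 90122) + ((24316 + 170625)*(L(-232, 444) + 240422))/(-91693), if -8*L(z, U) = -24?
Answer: -7170833820107/14029029 ≈ -5.1114e+5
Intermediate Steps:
L(z, U) = 3 (L(z, U) = -⅛*(-24) = 3)
130508/(114296 - 90122) + ((24316 + 170625)*(L(-232, 444) + 240422))/(-91693) = 130508/(114296 - 90122) + ((24316 + 170625)*(3 + 240422))/(-91693) = 130508/24174 + (194941*240425)*(-1/91693) = 130508*(1/24174) + 46868689925*(-1/91693) = 826/153 - 46868689925/91693 = -7170833820107/14029029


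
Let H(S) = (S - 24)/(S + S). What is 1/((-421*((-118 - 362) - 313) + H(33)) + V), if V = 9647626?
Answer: 22/219592541 ≈ 1.0019e-7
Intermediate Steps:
H(S) = (-24 + S)/(2*S) (H(S) = (-24 + S)/((2*S)) = (-24 + S)*(1/(2*S)) = (-24 + S)/(2*S))
1/((-421*((-118 - 362) - 313) + H(33)) + V) = 1/((-421*((-118 - 362) - 313) + (1/2)*(-24 + 33)/33) + 9647626) = 1/((-421*(-480 - 313) + (1/2)*(1/33)*9) + 9647626) = 1/((-421*(-793) + 3/22) + 9647626) = 1/((333853 + 3/22) + 9647626) = 1/(7344769/22 + 9647626) = 1/(219592541/22) = 22/219592541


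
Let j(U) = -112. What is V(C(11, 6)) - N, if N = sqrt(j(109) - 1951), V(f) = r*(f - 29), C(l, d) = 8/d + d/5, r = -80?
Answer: 6352/3 - I*sqrt(2063) ≈ 2117.3 - 45.42*I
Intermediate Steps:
C(l, d) = 8/d + d/5 (C(l, d) = 8/d + d*(1/5) = 8/d + d/5)
V(f) = 2320 - 80*f (V(f) = -80*(f - 29) = -80*(-29 + f) = 2320 - 80*f)
N = I*sqrt(2063) (N = sqrt(-112 - 1951) = sqrt(-2063) = I*sqrt(2063) ≈ 45.42*I)
V(C(11, 6)) - N = (2320 - 80*(8/6 + (1/5)*6)) - I*sqrt(2063) = (2320 - 80*(8*(1/6) + 6/5)) - I*sqrt(2063) = (2320 - 80*(4/3 + 6/5)) - I*sqrt(2063) = (2320 - 80*38/15) - I*sqrt(2063) = (2320 - 608/3) - I*sqrt(2063) = 6352/3 - I*sqrt(2063)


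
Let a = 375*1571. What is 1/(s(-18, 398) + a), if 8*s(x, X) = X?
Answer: 4/2356699 ≈ 1.6973e-6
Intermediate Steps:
s(x, X) = X/8
a = 589125
1/(s(-18, 398) + a) = 1/((⅛)*398 + 589125) = 1/(199/4 + 589125) = 1/(2356699/4) = 4/2356699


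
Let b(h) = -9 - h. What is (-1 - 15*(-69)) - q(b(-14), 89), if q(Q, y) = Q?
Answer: 1029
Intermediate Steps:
(-1 - 15*(-69)) - q(b(-14), 89) = (-1 - 15*(-69)) - (-9 - 1*(-14)) = (-1 + 1035) - (-9 + 14) = 1034 - 1*5 = 1034 - 5 = 1029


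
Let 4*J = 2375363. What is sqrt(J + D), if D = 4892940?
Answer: sqrt(21947123)/2 ≈ 2342.4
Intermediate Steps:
J = 2375363/4 (J = (1/4)*2375363 = 2375363/4 ≈ 5.9384e+5)
sqrt(J + D) = sqrt(2375363/4 + 4892940) = sqrt(21947123/4) = sqrt(21947123)/2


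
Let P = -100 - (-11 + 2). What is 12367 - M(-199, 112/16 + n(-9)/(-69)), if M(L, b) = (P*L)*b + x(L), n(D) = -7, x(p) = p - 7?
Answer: -8005873/69 ≈ -1.1603e+5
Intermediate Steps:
x(p) = -7 + p
P = -91 (P = -100 - 1*(-9) = -100 + 9 = -91)
M(L, b) = -7 + L - 91*L*b (M(L, b) = (-91*L)*b + (-7 + L) = -91*L*b + (-7 + L) = -7 + L - 91*L*b)
12367 - M(-199, 112/16 + n(-9)/(-69)) = 12367 - (-7 - 199 - 91*(-199)*(112/16 - 7/(-69))) = 12367 - (-7 - 199 - 91*(-199)*(112*(1/16) - 7*(-1/69))) = 12367 - (-7 - 199 - 91*(-199)*(7 + 7/69)) = 12367 - (-7 - 199 - 91*(-199)*490/69) = 12367 - (-7 - 199 + 8873410/69) = 12367 - 1*8859196/69 = 12367 - 8859196/69 = -8005873/69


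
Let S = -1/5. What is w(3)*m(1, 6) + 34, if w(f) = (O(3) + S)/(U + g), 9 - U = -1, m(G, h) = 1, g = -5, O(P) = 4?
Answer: 869/25 ≈ 34.760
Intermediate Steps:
S = -⅕ (S = -1*⅕ = -⅕ ≈ -0.20000)
U = 10 (U = 9 - 1*(-1) = 9 + 1 = 10)
w(f) = 19/25 (w(f) = (4 - ⅕)/(10 - 5) = (19/5)/5 = (19/5)*(⅕) = 19/25)
w(3)*m(1, 6) + 34 = (19/25)*1 + 34 = 19/25 + 34 = 869/25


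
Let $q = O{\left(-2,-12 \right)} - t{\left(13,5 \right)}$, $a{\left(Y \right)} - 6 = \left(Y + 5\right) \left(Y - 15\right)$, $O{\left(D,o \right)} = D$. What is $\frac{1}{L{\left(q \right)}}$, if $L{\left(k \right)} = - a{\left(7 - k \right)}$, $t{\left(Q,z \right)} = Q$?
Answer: $- \frac{1}{195} \approx -0.0051282$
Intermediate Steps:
$a{\left(Y \right)} = 6 + \left(-15 + Y\right) \left(5 + Y\right)$ ($a{\left(Y \right)} = 6 + \left(Y + 5\right) \left(Y - 15\right) = 6 + \left(5 + Y\right) \left(-15 + Y\right) = 6 + \left(-15 + Y\right) \left(5 + Y\right)$)
$q = -15$ ($q = -2 - 13 = -15$)
$L{\left(k \right)} = 139 - \left(7 - k\right)^{2} - 10 k$ ($L{\left(k \right)} = - (-69 + \left(7 - k\right)^{2} - 10 \left(7 - k\right)) = - (-69 + \left(7 - k\right)^{2} + \left(-70 + 10 k\right)) = - (-139 + \left(7 - k\right)^{2} + 10 k) = 139 - \left(7 - k\right)^{2} - 10 k$)
$\frac{1}{L{\left(q \right)}} = \frac{1}{90 - \left(-15\right)^{2} + 4 \left(-15\right)} = \frac{1}{90 - 225 - 60} = \frac{1}{-195} = - \frac{1}{195}$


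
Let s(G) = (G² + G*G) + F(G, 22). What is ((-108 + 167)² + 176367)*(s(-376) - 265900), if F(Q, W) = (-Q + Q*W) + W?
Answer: 1614675344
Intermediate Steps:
F(Q, W) = W - Q + Q*W
s(G) = 22 + 2*G² + 21*G (s(G) = (G² + G*G) + (22 - G + G*22) = (G² + G²) + (22 - G + 22*G) = 2*G² + (22 + 21*G) = 22 + 2*G² + 21*G)
((-108 + 167)² + 176367)*(s(-376) - 265900) = ((-108 + 167)² + 176367)*((22 + 2*(-376)² + 21*(-376)) - 265900) = (59² + 176367)*((22 + 2*141376 - 7896) - 265900) = (3481 + 176367)*((22 + 282752 - 7896) - 265900) = 179848*(274878 - 265900) = 179848*8978 = 1614675344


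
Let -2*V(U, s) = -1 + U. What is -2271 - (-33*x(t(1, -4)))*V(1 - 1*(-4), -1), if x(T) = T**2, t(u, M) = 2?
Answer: -2535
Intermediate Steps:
V(U, s) = 1/2 - U/2 (V(U, s) = -(-1 + U)/2 = 1/2 - U/2)
-2271 - (-33*x(t(1, -4)))*V(1 - 1*(-4), -1) = -2271 - (-33*2**2)*(1/2 - (1 - 1*(-4))/2) = -2271 - (-33*4)*(1/2 - (1 + 4)/2) = -2271 - (-132)*(1/2 - 1/2*5) = -2271 - (-132)*(1/2 - 5/2) = -2271 - (-132)*(-2) = -2271 - 1*264 = -2271 - 264 = -2535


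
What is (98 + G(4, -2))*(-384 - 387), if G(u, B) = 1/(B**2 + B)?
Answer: -151887/2 ≈ -75944.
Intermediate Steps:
G(u, B) = 1/(B + B**2)
(98 + G(4, -2))*(-384 - 387) = (98 + 1/((-2)*(1 - 2)))*(-384 - 387) = (98 - 1/2/(-1))*(-771) = (98 - 1/2*(-1))*(-771) = (98 + 1/2)*(-771) = (197/2)*(-771) = -151887/2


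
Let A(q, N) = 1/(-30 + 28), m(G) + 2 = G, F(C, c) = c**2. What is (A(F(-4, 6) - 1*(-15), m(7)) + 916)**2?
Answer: 3352561/4 ≈ 8.3814e+5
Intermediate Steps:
m(G) = -2 + G
A(q, N) = -1/2 (A(q, N) = 1/(-2) = -1/2)
(A(F(-4, 6) - 1*(-15), m(7)) + 916)**2 = (-1/2 + 916)**2 = (1831/2)**2 = 3352561/4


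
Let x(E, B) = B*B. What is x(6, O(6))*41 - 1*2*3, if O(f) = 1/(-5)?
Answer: -109/25 ≈ -4.3600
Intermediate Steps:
O(f) = -⅕
x(E, B) = B²
x(6, O(6))*41 - 1*2*3 = (-⅕)²*41 - 1*2*3 = (1/25)*41 - 2*3 = 41/25 - 6 = -109/25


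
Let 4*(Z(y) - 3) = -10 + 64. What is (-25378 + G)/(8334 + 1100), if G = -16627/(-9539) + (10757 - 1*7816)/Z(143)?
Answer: -7932007397/2969700558 ≈ -2.6710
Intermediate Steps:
Z(y) = 33/2 (Z(y) = 3 + (-10 + 64)/4 = 3 + (1/4)*54 = 3 + 27/2 = 33/2)
G = 56657089/314787 (G = -16627/(-9539) + (10757 - 1*7816)/(33/2) = -16627*(-1/9539) + (10757 - 7816)*(2/33) = 16627/9539 + 2941*(2/33) = 16627/9539 + 5882/33 = 56657089/314787 ≈ 179.99)
(-25378 + G)/(8334 + 1100) = (-25378 + 56657089/314787)/(8334 + 1100) = -7932007397/314787/9434 = -7932007397/314787*1/9434 = -7932007397/2969700558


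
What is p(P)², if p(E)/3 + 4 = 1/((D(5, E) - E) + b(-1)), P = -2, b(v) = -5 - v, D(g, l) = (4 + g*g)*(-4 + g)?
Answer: 11449/81 ≈ 141.35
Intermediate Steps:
D(g, l) = (-4 + g)*(4 + g²) (D(g, l) = (4 + g²)*(-4 + g) = (-4 + g)*(4 + g²))
p(E) = -12 + 3/(25 - E) (p(E) = -12 + 3/(((-16 + 5³ - 4*5² + 4*5) - E) + (-5 - 1*(-1))) = -12 + 3/(((-16 + 125 - 4*25 + 20) - E) + (-5 + 1)) = -12 + 3/(((-16 + 125 - 100 + 20) - E) - 4) = -12 + 3/((29 - E) - 4) = -12 + 3/(25 - E))
p(P)² = (3*(99 - 4*(-2))/(-25 - 2))² = (3*(99 + 8)/(-27))² = (3*(-1/27)*107)² = (-107/9)² = 11449/81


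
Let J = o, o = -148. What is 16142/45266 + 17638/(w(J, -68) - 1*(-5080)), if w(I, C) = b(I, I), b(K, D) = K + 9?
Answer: 439079665/111829653 ≈ 3.9263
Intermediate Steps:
J = -148
b(K, D) = 9 + K
w(I, C) = 9 + I
16142/45266 + 17638/(w(J, -68) - 1*(-5080)) = 16142/45266 + 17638/((9 - 148) - 1*(-5080)) = 16142*(1/45266) + 17638/(-139 + 5080) = 8071/22633 + 17638/4941 = 439079665/111829653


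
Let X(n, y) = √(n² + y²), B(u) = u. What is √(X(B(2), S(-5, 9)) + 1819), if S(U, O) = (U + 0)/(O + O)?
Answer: √(65484 + 2*√1321)/6 ≈ 42.673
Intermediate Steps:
S(U, O) = U/(2*O) (S(U, O) = U/((2*O)) = U*(1/(2*O)) = U/(2*O))
√(X(B(2), S(-5, 9)) + 1819) = √(√(2² + ((½)*(-5)/9)²) + 1819) = √(√(4 + ((½)*(-5)*(⅑))²) + 1819) = √(√(4 + (-5/18)²) + 1819) = √(√(4 + 25/324) + 1819) = √(√(1321/324) + 1819) = √(√1321/18 + 1819) = √(1819 + √1321/18)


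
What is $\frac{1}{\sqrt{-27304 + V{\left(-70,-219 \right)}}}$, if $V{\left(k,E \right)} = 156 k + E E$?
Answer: $\frac{\sqrt{9737}}{9737} \approx 0.010134$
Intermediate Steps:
$V{\left(k,E \right)} = E^{2} + 156 k$ ($V{\left(k,E \right)} = 156 k + E^{2} = E^{2} + 156 k$)
$\frac{1}{\sqrt{-27304 + V{\left(-70,-219 \right)}}} = \frac{1}{\sqrt{-27304 + \left(\left(-219\right)^{2} + 156 \left(-70\right)\right)}} = \frac{1}{\sqrt{-27304 + \left(47961 - 10920\right)}} = \frac{1}{\sqrt{-27304 + 37041}} = \frac{1}{\sqrt{9737}} = \frac{\sqrt{9737}}{9737}$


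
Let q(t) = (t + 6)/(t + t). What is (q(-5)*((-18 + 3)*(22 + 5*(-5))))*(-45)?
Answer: 405/2 ≈ 202.50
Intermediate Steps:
q(t) = (6 + t)/(2*t) (q(t) = (6 + t)/((2*t)) = (6 + t)*(1/(2*t)) = (6 + t)/(2*t))
(q(-5)*((-18 + 3)*(22 + 5*(-5))))*(-45) = (((½)*(6 - 5)/(-5))*((-18 + 3)*(22 + 5*(-5))))*(-45) = (((½)*(-⅕)*1)*(-15*(22 - 25)))*(-45) = -(-3)*(-3)/2*(-45) = -⅒*45*(-45) = -9/2*(-45) = 405/2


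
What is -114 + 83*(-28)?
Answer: -2438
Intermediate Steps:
-114 + 83*(-28) = -114 - 2324 = -2438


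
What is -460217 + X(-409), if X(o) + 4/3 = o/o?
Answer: -1380652/3 ≈ -4.6022e+5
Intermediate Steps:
X(o) = -⅓ (X(o) = -4/3 + o/o = -4/3 + 1 = -⅓)
-460217 + X(-409) = -460217 - ⅓ = -1380652/3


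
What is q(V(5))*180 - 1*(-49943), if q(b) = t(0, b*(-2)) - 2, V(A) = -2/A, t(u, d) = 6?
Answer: 50663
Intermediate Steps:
q(b) = 4 (q(b) = 6 - 2 = 4)
q(V(5))*180 - 1*(-49943) = 4*180 - 1*(-49943) = 720 + 49943 = 50663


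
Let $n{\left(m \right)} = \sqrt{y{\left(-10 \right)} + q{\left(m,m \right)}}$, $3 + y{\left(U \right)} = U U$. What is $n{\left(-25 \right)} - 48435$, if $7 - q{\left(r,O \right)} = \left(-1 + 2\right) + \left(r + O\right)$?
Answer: $-48435 + 3 \sqrt{17} \approx -48423.0$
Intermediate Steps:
$y{\left(U \right)} = -3 + U^{2}$ ($y{\left(U \right)} = -3 + U U = -3 + U^{2}$)
$q{\left(r,O \right)} = 6 - O - r$ ($q{\left(r,O \right)} = 7 - \left(\left(-1 + 2\right) + \left(r + O\right)\right) = 7 - \left(1 + \left(O + r\right)\right) = 7 - \left(1 + O + r\right) = 6 - O - r$)
$n{\left(m \right)} = \sqrt{103 - 2 m}$ ($n{\left(m \right)} = \sqrt{\left(-3 + \left(-10\right)^{2}\right) - \left(-6 + 2 m\right)} = \sqrt{\left(-3 + 100\right) - \left(-6 + 2 m\right)} = \sqrt{97 - \left(-6 + 2 m\right)} = \sqrt{103 - 2 m}$)
$n{\left(-25 \right)} - 48435 = \sqrt{103 - -50} - 48435 = \sqrt{103 + 50} - 48435 = \sqrt{153} - 48435 = 3 \sqrt{17} - 48435 = -48435 + 3 \sqrt{17}$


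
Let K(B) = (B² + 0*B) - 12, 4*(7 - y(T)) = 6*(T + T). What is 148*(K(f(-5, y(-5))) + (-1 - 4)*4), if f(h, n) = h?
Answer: -1036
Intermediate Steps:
y(T) = 7 - 3*T (y(T) = 7 - 3*(T + T)/2 = 7 - 3*2*T/2 = 7 - 3*T)
K(B) = -12 + B² (K(B) = (B² + 0) - 12 = B² - 12 = -12 + B²)
148*(K(f(-5, y(-5))) + (-1 - 4)*4) = 148*((-12 + (-5)²) + (-1 - 4)*4) = 148*((-12 + 25) - 5*4) = 148*(13 - 20) = 148*(-7) = -1036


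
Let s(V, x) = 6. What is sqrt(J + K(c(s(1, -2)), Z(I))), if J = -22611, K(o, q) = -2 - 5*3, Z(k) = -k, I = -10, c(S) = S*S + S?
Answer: 2*I*sqrt(5657) ≈ 150.43*I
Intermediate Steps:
c(S) = S + S**2 (c(S) = S**2 + S = S + S**2)
K(o, q) = -17 (K(o, q) = -2 - 15 = -17)
sqrt(J + K(c(s(1, -2)), Z(I))) = sqrt(-22611 - 17) = sqrt(-22628) = 2*I*sqrt(5657)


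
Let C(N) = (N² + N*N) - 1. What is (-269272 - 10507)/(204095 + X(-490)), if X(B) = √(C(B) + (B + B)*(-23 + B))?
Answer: -57101495005/41653786086 + 279779*√982939/41653786086 ≈ -1.3642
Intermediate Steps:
C(N) = -1 + 2*N² (C(N) = (N² + N²) - 1 = 2*N² - 1 = -1 + 2*N²)
X(B) = √(-1 + 2*B² + 2*B*(-23 + B)) (X(B) = √((-1 + 2*B²) + (B + B)*(-23 + B)) = √((-1 + 2*B²) + (2*B)*(-23 + B)) = √((-1 + 2*B²) + 2*B*(-23 + B)) = √(-1 + 2*B² + 2*B*(-23 + B)))
(-269272 - 10507)/(204095 + X(-490)) = (-269272 - 10507)/(204095 + √(-1 - 46*(-490) + 4*(-490)²)) = -279779/(204095 + √(-1 + 22540 + 4*240100)) = -279779/(204095 + √(-1 + 22540 + 960400)) = -279779/(204095 + √982939)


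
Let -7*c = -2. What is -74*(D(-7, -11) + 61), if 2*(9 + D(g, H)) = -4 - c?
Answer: -25826/7 ≈ -3689.4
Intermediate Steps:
c = 2/7 (c = -1/7*(-2) = 2/7 ≈ 0.28571)
D(g, H) = -78/7 (D(g, H) = -9 + (-4 - 1*2/7)/2 = -9 + (-4 - 2/7)/2 = -9 + (1/2)*(-30/7) = -9 - 15/7 = -78/7)
-74*(D(-7, -11) + 61) = -74*(-78/7 + 61) = -74*349/7 = -25826/7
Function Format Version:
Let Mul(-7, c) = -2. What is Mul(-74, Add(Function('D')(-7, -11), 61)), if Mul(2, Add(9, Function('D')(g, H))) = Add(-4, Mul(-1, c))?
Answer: Rational(-25826, 7) ≈ -3689.4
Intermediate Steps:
c = Rational(2, 7) (c = Mul(Rational(-1, 7), -2) = Rational(2, 7) ≈ 0.28571)
Function('D')(g, H) = Rational(-78, 7) (Function('D')(g, H) = Add(-9, Mul(Rational(1, 2), Add(-4, Mul(-1, Rational(2, 7))))) = Add(-9, Mul(Rational(1, 2), Add(-4, Rational(-2, 7)))) = Add(-9, Mul(Rational(1, 2), Rational(-30, 7))) = Add(-9, Rational(-15, 7)) = Rational(-78, 7))
Mul(-74, Add(Function('D')(-7, -11), 61)) = Mul(-74, Add(Rational(-78, 7), 61)) = Mul(-74, Rational(349, 7)) = Rational(-25826, 7)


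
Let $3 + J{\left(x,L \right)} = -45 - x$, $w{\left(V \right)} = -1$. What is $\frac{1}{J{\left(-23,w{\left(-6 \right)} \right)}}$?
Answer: $- \frac{1}{25} \approx -0.04$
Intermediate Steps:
$J{\left(x,L \right)} = -48 - x$ ($J{\left(x,L \right)} = -3 - \left(45 + x\right) = -48 - x$)
$\frac{1}{J{\left(-23,w{\left(-6 \right)} \right)}} = \frac{1}{-48 - -23} = \frac{1}{-48 + 23} = \frac{1}{-25} = - \frac{1}{25}$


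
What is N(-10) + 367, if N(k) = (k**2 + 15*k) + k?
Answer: 307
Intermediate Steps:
N(k) = k**2 + 16*k
N(-10) + 367 = -10*(16 - 10) + 367 = -10*6 + 367 = -60 + 367 = 307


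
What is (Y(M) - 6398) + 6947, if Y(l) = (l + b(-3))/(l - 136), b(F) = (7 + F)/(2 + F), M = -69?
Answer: 112618/205 ≈ 549.36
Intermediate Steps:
b(F) = (7 + F)/(2 + F)
Y(l) = (-4 + l)/(-136 + l) (Y(l) = (l + (7 - 3)/(2 - 3))/(l - 136) = (l + 4/(-1))/(-136 + l) = (l - 1*4)/(-136 + l) = (l - 4)/(-136 + l) = (-4 + l)/(-136 + l))
(Y(M) - 6398) + 6947 = ((-4 - 69)/(-136 - 69) - 6398) + 6947 = (-73/(-205) - 6398) + 6947 = (-1/205*(-73) - 6398) + 6947 = (73/205 - 6398) + 6947 = -1311517/205 + 6947 = 112618/205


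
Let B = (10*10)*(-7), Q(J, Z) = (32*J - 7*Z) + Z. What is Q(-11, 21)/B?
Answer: 239/350 ≈ 0.68286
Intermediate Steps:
Q(J, Z) = -6*Z + 32*J (Q(J, Z) = (-7*Z + 32*J) + Z = -6*Z + 32*J)
B = -700 (B = 100*(-7) = -700)
Q(-11, 21)/B = (-6*21 + 32*(-11))/(-700) = (-126 - 352)*(-1/700) = -478*(-1/700) = 239/350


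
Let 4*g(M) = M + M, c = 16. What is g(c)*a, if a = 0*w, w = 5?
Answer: 0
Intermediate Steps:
g(M) = M/2 (g(M) = (M + M)/4 = (2*M)/4 = M/2)
a = 0 (a = 0*5 = 0)
g(c)*a = ((1/2)*16)*0 = 8*0 = 0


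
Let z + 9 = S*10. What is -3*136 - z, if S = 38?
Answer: -779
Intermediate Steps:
z = 371 (z = -9 + 38*10 = -9 + 380 = 371)
-3*136 - z = -3*136 - 1*371 = -408 - 371 = -779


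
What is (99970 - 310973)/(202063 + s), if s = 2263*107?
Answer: -211003/444204 ≈ -0.47501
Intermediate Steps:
s = 242141
(99970 - 310973)/(202063 + s) = (99970 - 310973)/(202063 + 242141) = -211003/444204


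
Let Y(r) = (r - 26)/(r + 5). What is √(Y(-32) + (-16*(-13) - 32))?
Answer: √14430/9 ≈ 13.347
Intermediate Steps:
Y(r) = (-26 + r)/(5 + r)
√(Y(-32) + (-16*(-13) - 32)) = √((-26 - 32)/(5 - 32) + (-16*(-13) - 32)) = √(-58/(-27) + (208 - 32)) = √(-1/27*(-58) + 176) = √(58/27 + 176) = √(4810/27) = √14430/9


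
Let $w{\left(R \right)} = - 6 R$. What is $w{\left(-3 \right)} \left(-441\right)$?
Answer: $-7938$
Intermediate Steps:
$w{\left(-3 \right)} \left(-441\right) = \left(-6\right) \left(-3\right) \left(-441\right) = 18 \left(-441\right) = -7938$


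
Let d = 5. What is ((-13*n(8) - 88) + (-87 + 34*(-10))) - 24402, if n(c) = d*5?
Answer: -25242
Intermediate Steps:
n(c) = 25 (n(c) = 5*5 = 25)
((-13*n(8) - 88) + (-87 + 34*(-10))) - 24402 = ((-13*25 - 88) + (-87 + 34*(-10))) - 24402 = ((-325 - 88) + (-87 - 340)) - 24402 = (-413 - 427) - 24402 = -840 - 24402 = -25242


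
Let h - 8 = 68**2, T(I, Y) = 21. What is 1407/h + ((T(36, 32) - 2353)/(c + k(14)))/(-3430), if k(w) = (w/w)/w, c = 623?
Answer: 91446993/299976040 ≈ 0.30485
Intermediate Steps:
k(w) = 1/w
h = 4632 (h = 8 + 68**2 = 8 + 4624 = 4632)
1407/h + ((T(36, 32) - 2353)/(c + k(14)))/(-3430) = 1407/4632 + ((21 - 2353)/(623 + 1/14))/(-3430) = 1407*(1/4632) - 2332/(623 + 1/14)*(-1/3430) = 469/1544 - 2332/8723/14*(-1/3430) = 469/1544 - 2332*14/8723*(-1/3430) = 469/1544 - 2968/793*(-1/3430) = 469/1544 + 212/194285 = 91446993/299976040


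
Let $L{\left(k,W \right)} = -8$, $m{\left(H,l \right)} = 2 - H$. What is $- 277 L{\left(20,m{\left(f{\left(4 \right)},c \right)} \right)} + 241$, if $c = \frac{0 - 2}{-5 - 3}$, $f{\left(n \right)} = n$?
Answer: $2457$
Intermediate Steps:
$c = \frac{1}{4}$ ($c = - \frac{2}{-8} = \left(-2\right) \left(- \frac{1}{8}\right) = \frac{1}{4} \approx 0.25$)
$- 277 L{\left(20,m{\left(f{\left(4 \right)},c \right)} \right)} + 241 = \left(-277\right) \left(-8\right) + 241 = 2216 + 241 = 2457$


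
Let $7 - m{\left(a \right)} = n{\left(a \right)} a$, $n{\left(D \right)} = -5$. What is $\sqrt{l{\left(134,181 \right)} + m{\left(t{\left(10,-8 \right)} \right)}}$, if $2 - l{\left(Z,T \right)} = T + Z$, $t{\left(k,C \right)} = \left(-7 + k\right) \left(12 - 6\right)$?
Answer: $6 i \sqrt{6} \approx 14.697 i$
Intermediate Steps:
$t{\left(k,C \right)} = -42 + 6 k$ ($t{\left(k,C \right)} = \left(-7 + k\right) 6 = -42 + 6 k$)
$l{\left(Z,T \right)} = 2 - T - Z$ ($l{\left(Z,T \right)} = 2 - \left(T + Z\right) = 2 - T - Z$)
$m{\left(a \right)} = 7 + 5 a$ ($m{\left(a \right)} = 7 - - 5 a = 7 + 5 a$)
$\sqrt{l{\left(134,181 \right)} + m{\left(t{\left(10,-8 \right)} \right)}} = \sqrt{\left(2 - 181 - 134\right) + \left(7 + 5 \left(-42 + 6 \cdot 10\right)\right)} = \sqrt{\left(2 - 181 - 134\right) + \left(7 + 5 \left(-42 + 60\right)\right)} = \sqrt{-313 + \left(7 + 5 \cdot 18\right)} = \sqrt{-313 + \left(7 + 90\right)} = \sqrt{-313 + 97} = \sqrt{-216} = 6 i \sqrt{6}$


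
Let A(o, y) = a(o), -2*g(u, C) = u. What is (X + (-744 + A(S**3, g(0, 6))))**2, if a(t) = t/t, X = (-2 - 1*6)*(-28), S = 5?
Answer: 269361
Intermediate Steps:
g(u, C) = -u/2
X = 224 (X = (-2 - 6)*(-28) = -8*(-28) = 224)
a(t) = 1
A(o, y) = 1
(X + (-744 + A(S**3, g(0, 6))))**2 = (224 + (-744 + 1))**2 = (224 - 743)**2 = (-519)**2 = 269361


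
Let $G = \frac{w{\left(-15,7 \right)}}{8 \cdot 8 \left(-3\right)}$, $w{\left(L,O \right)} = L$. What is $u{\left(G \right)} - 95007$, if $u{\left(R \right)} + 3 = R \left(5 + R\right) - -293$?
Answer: $- \frac{387959207}{4096} \approx -94717.0$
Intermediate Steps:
$G = \frac{5}{64}$ ($G = - \frac{15}{8 \cdot 8 \left(-3\right)} = - \frac{15}{64 \left(-3\right)} = - \frac{15}{-192} = \left(-15\right) \left(- \frac{1}{192}\right) = \frac{5}{64} \approx 0.078125$)
$u{\left(R \right)} = 290 + R \left(5 + R\right)$ ($u{\left(R \right)} = -3 + \left(R \left(5 + R\right) - -293\right) = -3 + \left(R \left(5 + R\right) + 293\right) = -3 + \left(293 + R \left(5 + R\right)\right) = 290 + R \left(5 + R\right)$)
$u{\left(G \right)} - 95007 = \left(290 + \left(\frac{5}{64}\right)^{2} + 5 \cdot \frac{5}{64}\right) - 95007 = \left(290 + \frac{25}{4096} + \frac{25}{64}\right) - 95007 = \frac{1189465}{4096} - 95007 = - \frac{387959207}{4096}$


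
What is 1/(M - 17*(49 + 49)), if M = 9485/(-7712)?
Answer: -7712/12857677 ≈ -0.00059980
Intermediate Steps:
M = -9485/7712 (M = 9485*(-1/7712) = -9485/7712 ≈ -1.2299)
1/(M - 17*(49 + 49)) = 1/(-9485/7712 - 17*(49 + 49)) = 1/(-9485/7712 - 17*98) = 1/(-9485/7712 - 1666) = 1/(-12857677/7712) = -7712/12857677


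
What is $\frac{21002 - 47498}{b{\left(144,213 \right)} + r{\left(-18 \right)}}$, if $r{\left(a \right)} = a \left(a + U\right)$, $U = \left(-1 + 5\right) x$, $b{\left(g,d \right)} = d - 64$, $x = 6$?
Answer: $- \frac{26496}{41} \approx -646.24$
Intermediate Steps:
$b{\left(g,d \right)} = -64 + d$
$U = 24$ ($U = \left(-1 + 5\right) 6 = 4 \cdot 6 = 24$)
$r{\left(a \right)} = a \left(24 + a\right)$ ($r{\left(a \right)} = a \left(a + 24\right) = a \left(24 + a\right)$)
$\frac{21002 - 47498}{b{\left(144,213 \right)} + r{\left(-18 \right)}} = \frac{21002 - 47498}{\left(-64 + 213\right) - 18 \left(24 - 18\right)} = - \frac{26496}{149 - 108} = - \frac{26496}{41}$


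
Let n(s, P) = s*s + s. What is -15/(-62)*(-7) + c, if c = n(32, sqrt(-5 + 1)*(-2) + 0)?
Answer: 65367/62 ≈ 1054.3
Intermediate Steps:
n(s, P) = s + s**2 (n(s, P) = s**2 + s = s + s**2)
c = 1056 (c = 32*(1 + 32) = 32*33 = 1056)
-15/(-62)*(-7) + c = -15/(-62)*(-7) + 1056 = -15*(-1/62)*(-7) + 1056 = (15/62)*(-7) + 1056 = -105/62 + 1056 = 65367/62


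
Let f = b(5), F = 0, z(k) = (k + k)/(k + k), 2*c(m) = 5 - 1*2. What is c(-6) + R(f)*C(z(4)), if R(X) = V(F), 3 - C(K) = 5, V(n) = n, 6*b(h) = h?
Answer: 3/2 ≈ 1.5000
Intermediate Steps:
c(m) = 3/2 (c(m) = (5 - 1*2)/2 = (5 - 2)/2 = (½)*3 = 3/2)
z(k) = 1 (z(k) = (2*k)/((2*k)) = (2*k)*(1/(2*k)) = 1)
b(h) = h/6
f = ⅚ (f = (⅙)*5 = ⅚ ≈ 0.83333)
C(K) = -2 (C(K) = 3 - 1*5 = 3 - 5 = -2)
R(X) = 0
c(-6) + R(f)*C(z(4)) = 3/2 + 0*(-2) = 3/2 + 0 = 3/2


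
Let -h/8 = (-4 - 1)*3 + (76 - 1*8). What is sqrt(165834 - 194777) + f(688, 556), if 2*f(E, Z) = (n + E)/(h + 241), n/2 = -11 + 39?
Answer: -124/61 + I*sqrt(28943) ≈ -2.0328 + 170.13*I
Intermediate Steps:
n = 56 (n = 2*(-11 + 39) = 2*28 = 56)
h = -424 (h = -8*((-4 - 1)*3 + (76 - 1*8)) = -8*(-5*3 + (76 - 8)) = -8*(-15 + 68) = -8*53 = -424)
f(E, Z) = -28/183 - E/366 (f(E, Z) = ((56 + E)/(-424 + 241))/2 = ((56 + E)/(-183))/2 = ((56 + E)*(-1/183))/2 = (-56/183 - E/183)/2 = -28/183 - E/366)
sqrt(165834 - 194777) + f(688, 556) = sqrt(165834 - 194777) + (-28/183 - 1/366*688) = sqrt(-28943) + (-28/183 - 344/183) = I*sqrt(28943) - 124/61 = -124/61 + I*sqrt(28943)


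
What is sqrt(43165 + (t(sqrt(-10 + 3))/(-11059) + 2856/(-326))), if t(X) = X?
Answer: sqrt(140233094339737201 - 293826571*I*sqrt(7))/1802617 ≈ 207.74 - 5.7581e-7*I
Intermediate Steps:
sqrt(43165 + (t(sqrt(-10 + 3))/(-11059) + 2856/(-326))) = sqrt(43165 + (sqrt(-10 + 3)/(-11059) + 2856/(-326))) = sqrt(43165 + (sqrt(-7)*(-1/11059) + 2856*(-1/326))) = sqrt(43165 + ((I*sqrt(7))*(-1/11059) - 1428/163)) = sqrt(43165 + (-I*sqrt(7)/11059 - 1428/163)) = sqrt(43165 + (-1428/163 - I*sqrt(7)/11059)) = sqrt(7034467/163 - I*sqrt(7)/11059)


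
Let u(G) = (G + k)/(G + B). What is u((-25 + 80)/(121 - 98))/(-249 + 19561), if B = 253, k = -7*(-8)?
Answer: 79/6672864 ≈ 1.1839e-5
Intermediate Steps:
k = 56
u(G) = (56 + G)/(253 + G) (u(G) = (G + 56)/(G + 253) = (56 + G)/(253 + G))
u((-25 + 80)/(121 - 98))/(-249 + 19561) = ((56 + (-25 + 80)/(121 - 98))/(253 + (-25 + 80)/(121 - 98)))/(-249 + 19561) = ((56 + 55/23)/(253 + 55/23))/19312 = ((56 + 55*(1/23))/(253 + 55*(1/23)))*(1/19312) = ((56 + 55/23)/(253 + 55/23))*(1/19312) = ((1343/23)/(5874/23))*(1/19312) = ((23/5874)*(1343/23))*(1/19312) = (1343/5874)*(1/19312) = 79/6672864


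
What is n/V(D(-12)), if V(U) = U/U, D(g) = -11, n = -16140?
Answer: -16140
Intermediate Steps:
V(U) = 1
n/V(D(-12)) = -16140/1 = -16140*1 = -16140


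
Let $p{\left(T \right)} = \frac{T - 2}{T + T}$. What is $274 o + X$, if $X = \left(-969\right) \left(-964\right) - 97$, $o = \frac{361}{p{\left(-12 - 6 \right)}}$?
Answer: $\frac{5560321}{5} \approx 1.1121 \cdot 10^{6}$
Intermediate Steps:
$p{\left(T \right)} = \frac{-2 + T}{2 T}$
$o = \frac{3249}{5}$ ($o = \frac{361}{\frac{1}{2} \frac{1}{-12 - 6} \left(-2 - 18\right)} = \frac{361}{\frac{1}{2} \frac{1}{-18} \left(-2 - 18\right)} = \frac{361}{\frac{1}{2} \left(- \frac{1}{18}\right) \left(-20\right)} = \frac{361}{\frac{5}{9}} = 361 \cdot \frac{9}{5} = \frac{3249}{5} \approx 649.8$)
$X = 934019$ ($X = 934116 - 97 = 934019$)
$274 o + X = 274 \cdot \frac{3249}{5} + 934019 = \frac{890226}{5} + 934019 = \frac{5560321}{5}$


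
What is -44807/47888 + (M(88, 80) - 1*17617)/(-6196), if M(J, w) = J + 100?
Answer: 139253945/74178512 ≈ 1.8773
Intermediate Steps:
M(J, w) = 100 + J
-44807/47888 + (M(88, 80) - 1*17617)/(-6196) = -44807/47888 + ((100 + 88) - 1*17617)/(-6196) = -44807*1/47888 + (188 - 17617)*(-1/6196) = -44807/47888 - 17429*(-1/6196) = -44807/47888 + 17429/6196 = 139253945/74178512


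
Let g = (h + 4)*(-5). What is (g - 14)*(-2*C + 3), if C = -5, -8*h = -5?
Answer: -3861/8 ≈ -482.63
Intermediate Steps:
h = 5/8 (h = -⅛*(-5) = 5/8 ≈ 0.62500)
g = -185/8 (g = (5/8 + 4)*(-5) = (37/8)*(-5) = -185/8 ≈ -23.125)
(g - 14)*(-2*C + 3) = (-185/8 - 14)*(-2*(-5) + 3) = -297*(10 + 3)/8 = -297/8*13 = -3861/8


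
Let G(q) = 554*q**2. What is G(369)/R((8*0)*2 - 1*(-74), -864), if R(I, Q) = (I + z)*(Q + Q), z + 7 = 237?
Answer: -1396911/9728 ≈ -143.60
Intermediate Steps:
z = 230 (z = -7 + 237 = 230)
R(I, Q) = 2*Q*(230 + I) (R(I, Q) = (I + 230)*(Q + Q) = (230 + I)*(2*Q) = 2*Q*(230 + I))
G(369)/R((8*0)*2 - 1*(-74), -864) = (554*369**2)/((2*(-864)*(230 + ((8*0)*2 - 1*(-74))))) = (554*136161)/((2*(-864)*(230 + (0*2 + 74)))) = 75433194/((2*(-864)*(230 + (0 + 74)))) = 75433194/((2*(-864)*(230 + 74))) = 75433194/((2*(-864)*304)) = 75433194/(-525312) = 75433194*(-1/525312) = -1396911/9728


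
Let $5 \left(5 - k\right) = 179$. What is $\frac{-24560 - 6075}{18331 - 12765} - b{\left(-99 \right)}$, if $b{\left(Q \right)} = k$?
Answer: $\frac{63999}{2530} \approx 25.296$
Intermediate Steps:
$k = - \frac{154}{5}$ ($k = 5 - \frac{179}{5} = - \frac{154}{5} \approx -30.8$)
$b{\left(Q \right)} = - \frac{154}{5}$
$\frac{-24560 - 6075}{18331 - 12765} - b{\left(-99 \right)} = \frac{-24560 - 6075}{18331 - 12765} - - \frac{154}{5} = - \frac{30635}{5566} + \frac{154}{5} = \left(-30635\right) \frac{1}{5566} + \frac{154}{5} = - \frac{2785}{506} + \frac{154}{5} = \frac{63999}{2530}$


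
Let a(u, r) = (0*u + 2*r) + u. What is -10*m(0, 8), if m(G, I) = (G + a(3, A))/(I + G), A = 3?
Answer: -45/4 ≈ -11.250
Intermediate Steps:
a(u, r) = u + 2*r (a(u, r) = (0 + 2*r) + u = 2*r + u = u + 2*r)
m(G, I) = (9 + G)/(G + I) (m(G, I) = (G + (3 + 2*3))/(I + G) = (G + (3 + 6))/(G + I) = (G + 9)/(G + I) = (9 + G)/(G + I))
-10*m(0, 8) = -10*(9 + 0)/(0 + 8) = -10*9/8 = -45/4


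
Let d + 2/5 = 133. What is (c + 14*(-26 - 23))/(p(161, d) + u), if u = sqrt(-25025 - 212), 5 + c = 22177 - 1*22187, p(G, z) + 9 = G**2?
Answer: -18164312/671456981 + 701*I*sqrt(25237)/671456981 ≈ -0.027052 + 0.00016585*I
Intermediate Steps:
d = 663/5 (d = -2/5 + 133 = 663/5 ≈ 132.60)
p(G, z) = -9 + G**2
c = -15 (c = -5 + (22177 - 1*22187) = -5 + (22177 - 22187) = -5 - 10 = -15)
u = I*sqrt(25237) (u = sqrt(-25237) = I*sqrt(25237) ≈ 158.86*I)
(c + 14*(-26 - 23))/(p(161, d) + u) = (-15 + 14*(-26 - 23))/((-9 + 161**2) + I*sqrt(25237)) = (-15 + 14*(-49))/((-9 + 25921) + I*sqrt(25237)) = (-15 - 686)/(25912 + I*sqrt(25237)) = -701/(25912 + I*sqrt(25237))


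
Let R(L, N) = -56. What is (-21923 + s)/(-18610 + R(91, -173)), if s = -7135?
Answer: 4843/3111 ≈ 1.5567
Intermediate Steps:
(-21923 + s)/(-18610 + R(91, -173)) = (-21923 - 7135)/(-18610 - 56) = -29058/(-18666) = -29058*(-1/18666) = 4843/3111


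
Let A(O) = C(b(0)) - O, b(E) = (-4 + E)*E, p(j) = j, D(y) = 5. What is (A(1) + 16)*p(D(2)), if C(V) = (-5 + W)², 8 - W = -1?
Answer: 155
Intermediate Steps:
W = 9 (W = 8 - 1*(-1) = 8 + 1 = 9)
b(E) = E*(-4 + E)
C(V) = 16 (C(V) = (-5 + 9)² = 4² = 16)
A(O) = 16 - O
(A(1) + 16)*p(D(2)) = ((16 - 1*1) + 16)*5 = ((16 - 1) + 16)*5 = (15 + 16)*5 = 31*5 = 155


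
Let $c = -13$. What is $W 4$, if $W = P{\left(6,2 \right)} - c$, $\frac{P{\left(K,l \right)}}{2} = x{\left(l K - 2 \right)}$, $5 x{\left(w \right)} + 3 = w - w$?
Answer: $\frac{236}{5} \approx 47.2$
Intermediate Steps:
$x{\left(w \right)} = - \frac{3}{5}$ ($x{\left(w \right)} = - \frac{3}{5} + \frac{w - w}{5} = - \frac{3}{5} + \frac{1}{5} \cdot 0 = - \frac{3}{5} + 0 = - \frac{3}{5}$)
$P{\left(K,l \right)} = - \frac{6}{5}$ ($P{\left(K,l \right)} = 2 \left(- \frac{3}{5}\right) = - \frac{6}{5}$)
$W = \frac{59}{5}$ ($W = - \frac{6}{5} - -13 = - \frac{6}{5} + 13 = \frac{59}{5} \approx 11.8$)
$W 4 = \frac{59}{5} \cdot 4 = \frac{236}{5}$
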